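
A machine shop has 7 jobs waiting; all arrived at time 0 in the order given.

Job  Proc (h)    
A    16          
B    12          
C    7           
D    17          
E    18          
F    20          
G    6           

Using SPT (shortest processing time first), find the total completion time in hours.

315

SPT (increasing processing time): G C B A D E F.
G: 0→6
C: 6→13
B: 13→25
A: 25→41
D: 41→58
E: 58→76
F: 76→96
Sum = 6+13+25+41+58+76+96 = 315.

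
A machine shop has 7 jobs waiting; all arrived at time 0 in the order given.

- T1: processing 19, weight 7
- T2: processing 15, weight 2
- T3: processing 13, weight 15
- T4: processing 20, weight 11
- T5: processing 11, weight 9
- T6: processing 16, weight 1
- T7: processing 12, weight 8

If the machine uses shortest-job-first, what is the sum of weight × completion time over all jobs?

SPT (increasing processing time): T5 T7 T3 T2 T6 T1 T4.
T5: finishes 11, weight 9, w·C = 99
T7: finishes 23, weight 8, w·C = 184
T3: finishes 36, weight 15, w·C = 540
T2: finishes 51, weight 2, w·C = 102
T6: finishes 67, weight 1, w·C = 67
T1: finishes 86, weight 7, w·C = 602
T4: finishes 106, weight 11, w·C = 1166
Sum = 99+184+540+102+67+602+1166 = 2760.

2760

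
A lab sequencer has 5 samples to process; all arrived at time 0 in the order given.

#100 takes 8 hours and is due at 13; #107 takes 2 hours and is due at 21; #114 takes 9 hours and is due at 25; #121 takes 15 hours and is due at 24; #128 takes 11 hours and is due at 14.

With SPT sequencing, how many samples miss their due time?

SPT (increasing processing time): #107 #100 #114 #128 #121.
#107: 0→2, due 21, tardiness 0
#100: 2→10, due 13, tardiness 0
#114: 10→19, due 25, tardiness 0
#128: 19→30, due 14, tardiness 16
#121: 30→45, due 24, tardiness 21
Late samples: 2.

2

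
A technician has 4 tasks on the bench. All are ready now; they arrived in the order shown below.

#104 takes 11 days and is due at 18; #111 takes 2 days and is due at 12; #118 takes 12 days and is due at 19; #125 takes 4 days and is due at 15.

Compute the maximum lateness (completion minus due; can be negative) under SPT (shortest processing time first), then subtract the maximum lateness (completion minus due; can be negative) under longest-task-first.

SPT (increasing processing time): #111 #125 #104 #118.
#111: 0→2, due 12, lateness -10
#125: 2→6, due 15, lateness -9
#104: 6→17, due 18, lateness -1
#118: 17→29, due 19, lateness 10
Maximum = 10.
LPT (decreasing processing time): #118 #104 #125 #111.
#118: 0→12, due 19, lateness -7
#104: 12→23, due 18, lateness 5
#125: 23→27, due 15, lateness 12
#111: 27→29, due 12, lateness 17
Maximum = 17.
Difference = 10 − 17 = -7.

-7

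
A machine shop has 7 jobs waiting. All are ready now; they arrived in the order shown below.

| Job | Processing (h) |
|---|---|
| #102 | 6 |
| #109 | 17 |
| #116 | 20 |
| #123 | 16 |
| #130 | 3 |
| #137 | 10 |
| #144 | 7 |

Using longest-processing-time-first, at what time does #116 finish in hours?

20

LPT (decreasing processing time): #116 #109 #123 #137 #144 #102 #130.
#116: 0→20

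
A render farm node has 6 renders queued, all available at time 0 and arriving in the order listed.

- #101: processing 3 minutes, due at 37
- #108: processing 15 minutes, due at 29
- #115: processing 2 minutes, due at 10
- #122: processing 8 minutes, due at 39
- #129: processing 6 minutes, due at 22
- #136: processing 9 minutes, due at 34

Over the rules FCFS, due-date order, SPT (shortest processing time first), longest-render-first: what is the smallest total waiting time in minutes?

65

FIFO (arrival order): #101 #108 #115 #122 #129 #136.
#101: waits 0, runs 0→3
#108: waits 3, runs 3→18
#115: waits 18, runs 18→20
#122: waits 20, runs 20→28
#129: waits 28, runs 28→34
#136: waits 34, runs 34→43
Sum = 0+3+18+20+28+34 = 103.
EDD (increasing due date): #115 #129 #108 #136 #101 #122.
#115: waits 0, runs 0→2
#129: waits 2, runs 2→8
#108: waits 8, runs 8→23
#136: waits 23, runs 23→32
#101: waits 32, runs 32→35
#122: waits 35, runs 35→43
Sum = 0+2+8+23+32+35 = 100.
SPT (increasing processing time): #115 #101 #129 #122 #136 #108.
#115: waits 0, runs 0→2
#101: waits 2, runs 2→5
#129: waits 5, runs 5→11
#122: waits 11, runs 11→19
#136: waits 19, runs 19→28
#108: waits 28, runs 28→43
Sum = 0+2+5+11+19+28 = 65.
LPT (decreasing processing time): #108 #136 #122 #129 #101 #115.
#108: waits 0, runs 0→15
#136: waits 15, runs 15→24
#122: waits 24, runs 24→32
#129: waits 32, runs 32→38
#101: waits 38, runs 38→41
#115: waits 41, runs 41→43
Sum = 0+15+24+32+38+41 = 150.
FIFO 103, EDD 100, SPT 65, LPT 150 → minimum 65.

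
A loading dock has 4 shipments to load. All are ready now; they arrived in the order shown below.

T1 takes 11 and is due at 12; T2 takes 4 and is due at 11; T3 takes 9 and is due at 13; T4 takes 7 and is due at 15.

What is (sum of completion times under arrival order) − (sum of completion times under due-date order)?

7

FIFO (arrival order): T1 T2 T3 T4.
T1: 0→11
T2: 11→15
T3: 15→24
T4: 24→31
Sum = 11+15+24+31 = 81.
EDD (increasing due date): T2 T1 T3 T4.
T2: 0→4
T1: 4→15
T3: 15→24
T4: 24→31
Sum = 4+15+24+31 = 74.
Difference = 81 − 74 = 7.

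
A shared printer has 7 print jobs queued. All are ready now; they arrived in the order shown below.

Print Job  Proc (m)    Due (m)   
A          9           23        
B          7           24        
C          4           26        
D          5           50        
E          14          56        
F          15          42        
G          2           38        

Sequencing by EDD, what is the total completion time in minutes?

202

EDD (increasing due date): A B C G F D E.
A: 0→9
B: 9→16
C: 16→20
G: 20→22
F: 22→37
D: 37→42
E: 42→56
Sum = 9+16+20+22+37+42+56 = 202.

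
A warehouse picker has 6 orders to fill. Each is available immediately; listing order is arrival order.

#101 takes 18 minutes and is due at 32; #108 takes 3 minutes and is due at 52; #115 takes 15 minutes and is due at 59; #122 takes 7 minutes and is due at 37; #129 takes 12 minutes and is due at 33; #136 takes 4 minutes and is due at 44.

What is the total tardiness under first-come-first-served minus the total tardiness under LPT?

-3

FIFO (arrival order): #101 #108 #115 #122 #129 #136.
#101: 0→18, due 32, tardiness 0
#108: 18→21, due 52, tardiness 0
#115: 21→36, due 59, tardiness 0
#122: 36→43, due 37, tardiness 6
#129: 43→55, due 33, tardiness 22
#136: 55→59, due 44, tardiness 15
Sum = 0+0+0+6+22+15 = 43.
LPT (decreasing processing time): #101 #115 #129 #122 #136 #108.
#101: 0→18, due 32, tardiness 0
#115: 18→33, due 59, tardiness 0
#129: 33→45, due 33, tardiness 12
#122: 45→52, due 37, tardiness 15
#136: 52→56, due 44, tardiness 12
#108: 56→59, due 52, tardiness 7
Sum = 0+0+12+15+12+7 = 46.
Difference = 43 − 46 = -3.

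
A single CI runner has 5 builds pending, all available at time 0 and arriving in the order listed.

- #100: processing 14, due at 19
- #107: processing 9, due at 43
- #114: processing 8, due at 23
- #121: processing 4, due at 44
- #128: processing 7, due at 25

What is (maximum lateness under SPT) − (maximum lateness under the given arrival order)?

6

SPT (increasing processing time): #121 #128 #114 #107 #100.
#121: 0→4, due 44, lateness -40
#128: 4→11, due 25, lateness -14
#114: 11→19, due 23, lateness -4
#107: 19→28, due 43, lateness -15
#100: 28→42, due 19, lateness 23
Maximum = 23.
FIFO (arrival order): #100 #107 #114 #121 #128.
#100: 0→14, due 19, lateness -5
#107: 14→23, due 43, lateness -20
#114: 23→31, due 23, lateness 8
#121: 31→35, due 44, lateness -9
#128: 35→42, due 25, lateness 17
Maximum = 17.
Difference = 23 − 17 = 6.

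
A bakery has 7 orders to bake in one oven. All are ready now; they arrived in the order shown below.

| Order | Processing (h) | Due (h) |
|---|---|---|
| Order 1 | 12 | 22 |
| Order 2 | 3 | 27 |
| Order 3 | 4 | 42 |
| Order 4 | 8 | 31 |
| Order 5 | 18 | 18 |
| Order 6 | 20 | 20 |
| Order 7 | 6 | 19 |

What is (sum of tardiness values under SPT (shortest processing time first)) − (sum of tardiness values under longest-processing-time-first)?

SPT (increasing processing time): Order 2 Order 3 Order 7 Order 4 Order 1 Order 5 Order 6.
Order 2: 0→3, due 27, tardiness 0
Order 3: 3→7, due 42, tardiness 0
Order 7: 7→13, due 19, tardiness 0
Order 4: 13→21, due 31, tardiness 0
Order 1: 21→33, due 22, tardiness 11
Order 5: 33→51, due 18, tardiness 33
Order 6: 51→71, due 20, tardiness 51
Sum = 0+0+0+0+11+33+51 = 95.
LPT (decreasing processing time): Order 6 Order 5 Order 1 Order 4 Order 7 Order 3 Order 2.
Order 6: 0→20, due 20, tardiness 0
Order 5: 20→38, due 18, tardiness 20
Order 1: 38→50, due 22, tardiness 28
Order 4: 50→58, due 31, tardiness 27
Order 7: 58→64, due 19, tardiness 45
Order 3: 64→68, due 42, tardiness 26
Order 2: 68→71, due 27, tardiness 44
Sum = 0+20+28+27+45+26+44 = 190.
Difference = 95 − 190 = -95.

-95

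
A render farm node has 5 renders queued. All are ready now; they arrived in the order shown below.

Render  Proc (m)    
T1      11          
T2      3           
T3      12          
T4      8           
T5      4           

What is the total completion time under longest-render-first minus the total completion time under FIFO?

LPT (decreasing processing time): T3 T1 T4 T5 T2.
T3: 0→12
T1: 12→23
T4: 23→31
T5: 31→35
T2: 35→38
Sum = 12+23+31+35+38 = 139.
FIFO (arrival order): T1 T2 T3 T4 T5.
T1: 0→11
T2: 11→14
T3: 14→26
T4: 26→34
T5: 34→38
Sum = 11+14+26+34+38 = 123.
Difference = 139 − 123 = 16.

16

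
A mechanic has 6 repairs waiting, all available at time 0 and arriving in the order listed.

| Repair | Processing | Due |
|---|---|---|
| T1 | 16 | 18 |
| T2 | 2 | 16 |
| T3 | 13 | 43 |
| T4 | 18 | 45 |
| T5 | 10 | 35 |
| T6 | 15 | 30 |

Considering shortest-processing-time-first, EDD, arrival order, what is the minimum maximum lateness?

29

SPT (increasing processing time): T2 T5 T3 T6 T1 T4.
T2: 0→2, due 16, lateness -14
T5: 2→12, due 35, lateness -23
T3: 12→25, due 43, lateness -18
T6: 25→40, due 30, lateness 10
T1: 40→56, due 18, lateness 38
T4: 56→74, due 45, lateness 29
Maximum = 38.
EDD (increasing due date): T2 T1 T6 T5 T3 T4.
T2: 0→2, due 16, lateness -14
T1: 2→18, due 18, lateness 0
T6: 18→33, due 30, lateness 3
T5: 33→43, due 35, lateness 8
T3: 43→56, due 43, lateness 13
T4: 56→74, due 45, lateness 29
Maximum = 29.
FIFO (arrival order): T1 T2 T3 T4 T5 T6.
T1: 0→16, due 18, lateness -2
T2: 16→18, due 16, lateness 2
T3: 18→31, due 43, lateness -12
T4: 31→49, due 45, lateness 4
T5: 49→59, due 35, lateness 24
T6: 59→74, due 30, lateness 44
Maximum = 44.
SPT 38, EDD 29, FIFO 44 → minimum 29.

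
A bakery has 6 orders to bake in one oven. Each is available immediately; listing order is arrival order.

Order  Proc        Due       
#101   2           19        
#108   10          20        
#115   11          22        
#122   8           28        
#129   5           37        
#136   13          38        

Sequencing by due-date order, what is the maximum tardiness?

11

EDD (increasing due date): #101 #108 #115 #122 #129 #136.
#101: 0→2, due 19, tardiness 0
#108: 2→12, due 20, tardiness 0
#115: 12→23, due 22, tardiness 1
#122: 23→31, due 28, tardiness 3
#129: 31→36, due 37, tardiness 0
#136: 36→49, due 38, tardiness 11
Maximum = 11.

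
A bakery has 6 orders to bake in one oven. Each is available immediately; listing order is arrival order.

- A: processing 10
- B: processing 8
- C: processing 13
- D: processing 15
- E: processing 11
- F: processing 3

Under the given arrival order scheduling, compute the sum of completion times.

FIFO (arrival order): A B C D E F.
A: 0→10
B: 10→18
C: 18→31
D: 31→46
E: 46→57
F: 57→60
Sum = 10+18+31+46+57+60 = 222.

222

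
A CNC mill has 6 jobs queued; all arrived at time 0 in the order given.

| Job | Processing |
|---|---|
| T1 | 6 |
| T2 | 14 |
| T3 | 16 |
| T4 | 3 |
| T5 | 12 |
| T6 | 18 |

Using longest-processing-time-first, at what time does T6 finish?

18

LPT (decreasing processing time): T6 T3 T2 T5 T1 T4.
T6: 0→18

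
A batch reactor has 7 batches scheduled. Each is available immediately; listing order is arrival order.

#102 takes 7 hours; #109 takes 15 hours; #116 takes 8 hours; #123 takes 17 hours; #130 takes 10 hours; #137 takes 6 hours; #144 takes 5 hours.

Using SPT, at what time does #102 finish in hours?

SPT (increasing processing time): #144 #137 #102 #116 #130 #109 #123.
#144: 0→5
#137: 5→11
#102: 11→18

18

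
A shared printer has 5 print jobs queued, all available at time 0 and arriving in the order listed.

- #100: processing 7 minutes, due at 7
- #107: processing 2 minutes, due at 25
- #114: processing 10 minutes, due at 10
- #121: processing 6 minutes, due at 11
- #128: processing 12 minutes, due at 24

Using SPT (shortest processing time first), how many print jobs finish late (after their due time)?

3

SPT (increasing processing time): #107 #121 #100 #114 #128.
#107: 0→2, due 25, tardiness 0
#121: 2→8, due 11, tardiness 0
#100: 8→15, due 7, tardiness 8
#114: 15→25, due 10, tardiness 15
#128: 25→37, due 24, tardiness 13
Late print jobs: 3.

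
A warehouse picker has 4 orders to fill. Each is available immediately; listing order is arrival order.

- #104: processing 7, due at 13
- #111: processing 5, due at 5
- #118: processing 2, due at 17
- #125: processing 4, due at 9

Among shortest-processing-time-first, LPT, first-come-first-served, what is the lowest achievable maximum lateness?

6

SPT (increasing processing time): #118 #125 #111 #104.
#118: 0→2, due 17, lateness -15
#125: 2→6, due 9, lateness -3
#111: 6→11, due 5, lateness 6
#104: 11→18, due 13, lateness 5
Maximum = 6.
LPT (decreasing processing time): #104 #111 #125 #118.
#104: 0→7, due 13, lateness -6
#111: 7→12, due 5, lateness 7
#125: 12→16, due 9, lateness 7
#118: 16→18, due 17, lateness 1
Maximum = 7.
FIFO (arrival order): #104 #111 #118 #125.
#104: 0→7, due 13, lateness -6
#111: 7→12, due 5, lateness 7
#118: 12→14, due 17, lateness -3
#125: 14→18, due 9, lateness 9
Maximum = 9.
SPT 6, LPT 7, FIFO 9 → minimum 6.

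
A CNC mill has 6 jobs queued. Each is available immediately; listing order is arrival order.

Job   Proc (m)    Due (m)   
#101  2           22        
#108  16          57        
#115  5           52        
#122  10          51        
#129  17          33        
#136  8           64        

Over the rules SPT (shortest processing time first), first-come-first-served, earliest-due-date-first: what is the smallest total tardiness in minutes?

0

SPT (increasing processing time): #101 #115 #136 #122 #108 #129.
#101: 0→2, due 22, tardiness 0
#115: 2→7, due 52, tardiness 0
#136: 7→15, due 64, tardiness 0
#122: 15→25, due 51, tardiness 0
#108: 25→41, due 57, tardiness 0
#129: 41→58, due 33, tardiness 25
Sum = 0+0+0+0+0+25 = 25.
FIFO (arrival order): #101 #108 #115 #122 #129 #136.
#101: 0→2, due 22, tardiness 0
#108: 2→18, due 57, tardiness 0
#115: 18→23, due 52, tardiness 0
#122: 23→33, due 51, tardiness 0
#129: 33→50, due 33, tardiness 17
#136: 50→58, due 64, tardiness 0
Sum = 0+0+0+0+17+0 = 17.
EDD (increasing due date): #101 #129 #122 #115 #108 #136.
#101: 0→2, due 22, tardiness 0
#129: 2→19, due 33, tardiness 0
#122: 19→29, due 51, tardiness 0
#115: 29→34, due 52, tardiness 0
#108: 34→50, due 57, tardiness 0
#136: 50→58, due 64, tardiness 0
Sum = 0+0+0+0+0+0 = 0.
SPT 25, FIFO 17, EDD 0 → minimum 0.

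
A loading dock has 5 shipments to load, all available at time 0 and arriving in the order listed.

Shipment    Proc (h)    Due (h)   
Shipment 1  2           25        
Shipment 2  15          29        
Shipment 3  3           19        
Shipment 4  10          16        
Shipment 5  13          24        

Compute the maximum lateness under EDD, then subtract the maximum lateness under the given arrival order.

-5

EDD (increasing due date): Shipment 4 Shipment 3 Shipment 5 Shipment 1 Shipment 2.
Shipment 4: 0→10, due 16, lateness -6
Shipment 3: 10→13, due 19, lateness -6
Shipment 5: 13→26, due 24, lateness 2
Shipment 1: 26→28, due 25, lateness 3
Shipment 2: 28→43, due 29, lateness 14
Maximum = 14.
FIFO (arrival order): Shipment 1 Shipment 2 Shipment 3 Shipment 4 Shipment 5.
Shipment 1: 0→2, due 25, lateness -23
Shipment 2: 2→17, due 29, lateness -12
Shipment 3: 17→20, due 19, lateness 1
Shipment 4: 20→30, due 16, lateness 14
Shipment 5: 30→43, due 24, lateness 19
Maximum = 19.
Difference = 14 − 19 = -5.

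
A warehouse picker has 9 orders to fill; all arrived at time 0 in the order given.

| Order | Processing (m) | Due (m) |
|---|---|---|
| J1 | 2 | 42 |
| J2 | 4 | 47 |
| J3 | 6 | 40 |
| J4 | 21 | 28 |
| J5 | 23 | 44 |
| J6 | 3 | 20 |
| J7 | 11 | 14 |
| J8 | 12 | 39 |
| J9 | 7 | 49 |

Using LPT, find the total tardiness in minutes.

LPT (decreasing processing time): J5 J4 J8 J7 J9 J3 J2 J6 J1.
J5: 0→23, due 44, tardiness 0
J4: 23→44, due 28, tardiness 16
J8: 44→56, due 39, tardiness 17
J7: 56→67, due 14, tardiness 53
J9: 67→74, due 49, tardiness 25
J3: 74→80, due 40, tardiness 40
J2: 80→84, due 47, tardiness 37
J6: 84→87, due 20, tardiness 67
J1: 87→89, due 42, tardiness 47
Sum = 0+16+17+53+25+40+37+67+47 = 302.

302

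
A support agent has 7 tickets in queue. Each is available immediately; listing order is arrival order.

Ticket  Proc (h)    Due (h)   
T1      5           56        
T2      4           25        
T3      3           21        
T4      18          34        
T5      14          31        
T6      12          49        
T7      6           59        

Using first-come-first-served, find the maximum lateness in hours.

13

FIFO (arrival order): T1 T2 T3 T4 T5 T6 T7.
T1: 0→5, due 56, lateness -51
T2: 5→9, due 25, lateness -16
T3: 9→12, due 21, lateness -9
T4: 12→30, due 34, lateness -4
T5: 30→44, due 31, lateness 13
T6: 44→56, due 49, lateness 7
T7: 56→62, due 59, lateness 3
Maximum = 13.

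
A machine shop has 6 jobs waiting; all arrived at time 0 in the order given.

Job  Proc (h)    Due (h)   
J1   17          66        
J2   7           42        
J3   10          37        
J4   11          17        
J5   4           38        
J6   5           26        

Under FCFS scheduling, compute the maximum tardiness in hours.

FIFO (arrival order): J1 J2 J3 J4 J5 J6.
J1: 0→17, due 66, tardiness 0
J2: 17→24, due 42, tardiness 0
J3: 24→34, due 37, tardiness 0
J4: 34→45, due 17, tardiness 28
J5: 45→49, due 38, tardiness 11
J6: 49→54, due 26, tardiness 28
Maximum = 28.

28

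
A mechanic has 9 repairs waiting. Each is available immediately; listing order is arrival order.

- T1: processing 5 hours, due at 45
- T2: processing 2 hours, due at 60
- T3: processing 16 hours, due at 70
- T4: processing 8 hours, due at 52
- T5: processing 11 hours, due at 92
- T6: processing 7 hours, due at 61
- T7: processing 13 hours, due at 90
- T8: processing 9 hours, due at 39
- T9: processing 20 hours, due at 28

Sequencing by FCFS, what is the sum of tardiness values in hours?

FIFO (arrival order): T1 T2 T3 T4 T5 T6 T7 T8 T9.
T1: 0→5, due 45, tardiness 0
T2: 5→7, due 60, tardiness 0
T3: 7→23, due 70, tardiness 0
T4: 23→31, due 52, tardiness 0
T5: 31→42, due 92, tardiness 0
T6: 42→49, due 61, tardiness 0
T7: 49→62, due 90, tardiness 0
T8: 62→71, due 39, tardiness 32
T9: 71→91, due 28, tardiness 63
Sum = 0+0+0+0+0+0+0+32+63 = 95.

95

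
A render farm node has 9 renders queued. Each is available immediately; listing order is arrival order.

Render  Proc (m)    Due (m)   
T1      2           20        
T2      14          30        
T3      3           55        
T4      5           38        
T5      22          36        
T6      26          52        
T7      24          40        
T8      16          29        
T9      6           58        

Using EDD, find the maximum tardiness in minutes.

60

EDD (increasing due date): T1 T8 T2 T5 T4 T7 T6 T3 T9.
T1: 0→2, due 20, tardiness 0
T8: 2→18, due 29, tardiness 0
T2: 18→32, due 30, tardiness 2
T5: 32→54, due 36, tardiness 18
T4: 54→59, due 38, tardiness 21
T7: 59→83, due 40, tardiness 43
T6: 83→109, due 52, tardiness 57
T3: 109→112, due 55, tardiness 57
T9: 112→118, due 58, tardiness 60
Maximum = 60.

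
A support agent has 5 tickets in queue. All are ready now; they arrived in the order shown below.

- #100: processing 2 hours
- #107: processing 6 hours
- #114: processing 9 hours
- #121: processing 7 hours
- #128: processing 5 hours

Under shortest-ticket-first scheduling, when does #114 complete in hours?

29

SPT (increasing processing time): #100 #128 #107 #121 #114.
#100: 0→2
#128: 2→7
#107: 7→13
#121: 13→20
#114: 20→29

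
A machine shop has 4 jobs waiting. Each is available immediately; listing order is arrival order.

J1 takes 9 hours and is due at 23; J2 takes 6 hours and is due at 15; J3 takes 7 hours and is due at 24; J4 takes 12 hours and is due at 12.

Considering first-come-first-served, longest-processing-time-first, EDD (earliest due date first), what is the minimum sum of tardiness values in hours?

FIFO (arrival order): J1 J2 J3 J4.
J1: 0→9, due 23, tardiness 0
J2: 9→15, due 15, tardiness 0
J3: 15→22, due 24, tardiness 0
J4: 22→34, due 12, tardiness 22
Sum = 0+0+0+22 = 22.
LPT (decreasing processing time): J4 J1 J3 J2.
J4: 0→12, due 12, tardiness 0
J1: 12→21, due 23, tardiness 0
J3: 21→28, due 24, tardiness 4
J2: 28→34, due 15, tardiness 19
Sum = 0+0+4+19 = 23.
EDD (increasing due date): J4 J2 J1 J3.
J4: 0→12, due 12, tardiness 0
J2: 12→18, due 15, tardiness 3
J1: 18→27, due 23, tardiness 4
J3: 27→34, due 24, tardiness 10
Sum = 0+3+4+10 = 17.
FIFO 22, LPT 23, EDD 17 → minimum 17.

17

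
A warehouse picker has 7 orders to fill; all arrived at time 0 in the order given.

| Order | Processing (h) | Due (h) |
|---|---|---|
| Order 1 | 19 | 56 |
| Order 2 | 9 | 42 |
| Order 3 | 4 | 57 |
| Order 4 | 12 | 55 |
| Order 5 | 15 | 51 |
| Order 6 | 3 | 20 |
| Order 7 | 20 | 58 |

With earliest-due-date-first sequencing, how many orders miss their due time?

EDD (increasing due date): Order 6 Order 2 Order 5 Order 4 Order 1 Order 3 Order 7.
Order 6: 0→3, due 20, tardiness 0
Order 2: 3→12, due 42, tardiness 0
Order 5: 12→27, due 51, tardiness 0
Order 4: 27→39, due 55, tardiness 0
Order 1: 39→58, due 56, tardiness 2
Order 3: 58→62, due 57, tardiness 5
Order 7: 62→82, due 58, tardiness 24
Late orders: 3.

3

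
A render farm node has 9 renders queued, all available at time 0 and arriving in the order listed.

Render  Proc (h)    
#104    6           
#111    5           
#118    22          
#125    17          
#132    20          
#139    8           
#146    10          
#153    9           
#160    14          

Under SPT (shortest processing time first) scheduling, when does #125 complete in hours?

SPT (increasing processing time): #111 #104 #139 #153 #146 #160 #125 #132 #118.
#111: 0→5
#104: 5→11
#139: 11→19
#153: 19→28
#146: 28→38
#160: 38→52
#125: 52→69

69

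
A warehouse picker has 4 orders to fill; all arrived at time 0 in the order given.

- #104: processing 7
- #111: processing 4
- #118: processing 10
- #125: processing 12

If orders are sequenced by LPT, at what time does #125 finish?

LPT (decreasing processing time): #125 #118 #104 #111.
#125: 0→12

12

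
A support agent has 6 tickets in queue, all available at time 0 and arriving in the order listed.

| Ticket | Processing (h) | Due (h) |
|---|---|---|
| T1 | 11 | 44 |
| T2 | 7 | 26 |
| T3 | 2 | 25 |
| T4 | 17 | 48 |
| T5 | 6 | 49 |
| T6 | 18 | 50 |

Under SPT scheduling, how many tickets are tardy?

1

SPT (increasing processing time): T3 T5 T2 T1 T4 T6.
T3: 0→2, due 25, tardiness 0
T5: 2→8, due 49, tardiness 0
T2: 8→15, due 26, tardiness 0
T1: 15→26, due 44, tardiness 0
T4: 26→43, due 48, tardiness 0
T6: 43→61, due 50, tardiness 11
Late tickets: 1.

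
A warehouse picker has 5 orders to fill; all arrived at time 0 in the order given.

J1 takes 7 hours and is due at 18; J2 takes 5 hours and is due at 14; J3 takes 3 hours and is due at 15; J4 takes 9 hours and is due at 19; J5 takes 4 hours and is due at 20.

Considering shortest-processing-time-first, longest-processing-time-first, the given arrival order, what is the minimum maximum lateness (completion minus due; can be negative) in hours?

8

SPT (increasing processing time): J3 J5 J2 J1 J4.
J3: 0→3, due 15, lateness -12
J5: 3→7, due 20, lateness -13
J2: 7→12, due 14, lateness -2
J1: 12→19, due 18, lateness 1
J4: 19→28, due 19, lateness 9
Maximum = 9.
LPT (decreasing processing time): J4 J1 J2 J5 J3.
J4: 0→9, due 19, lateness -10
J1: 9→16, due 18, lateness -2
J2: 16→21, due 14, lateness 7
J5: 21→25, due 20, lateness 5
J3: 25→28, due 15, lateness 13
Maximum = 13.
FIFO (arrival order): J1 J2 J3 J4 J5.
J1: 0→7, due 18, lateness -11
J2: 7→12, due 14, lateness -2
J3: 12→15, due 15, lateness 0
J4: 15→24, due 19, lateness 5
J5: 24→28, due 20, lateness 8
Maximum = 8.
SPT 9, LPT 13, FIFO 8 → minimum 8.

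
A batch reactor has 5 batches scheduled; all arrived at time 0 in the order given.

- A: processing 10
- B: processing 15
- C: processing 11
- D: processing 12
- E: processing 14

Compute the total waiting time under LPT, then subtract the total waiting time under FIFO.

18

LPT (decreasing processing time): B E D C A.
B: waits 0, runs 0→15
E: waits 15, runs 15→29
D: waits 29, runs 29→41
C: waits 41, runs 41→52
A: waits 52, runs 52→62
Sum = 0+15+29+41+52 = 137.
FIFO (arrival order): A B C D E.
A: waits 0, runs 0→10
B: waits 10, runs 10→25
C: waits 25, runs 25→36
D: waits 36, runs 36→48
E: waits 48, runs 48→62
Sum = 0+10+25+36+48 = 119.
Difference = 137 − 119 = 18.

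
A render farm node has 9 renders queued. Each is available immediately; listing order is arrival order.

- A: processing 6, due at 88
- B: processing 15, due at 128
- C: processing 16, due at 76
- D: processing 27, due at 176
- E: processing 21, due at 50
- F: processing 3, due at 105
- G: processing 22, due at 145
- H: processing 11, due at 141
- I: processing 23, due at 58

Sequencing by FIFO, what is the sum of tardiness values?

121

FIFO (arrival order): A B C D E F G H I.
A: 0→6, due 88, tardiness 0
B: 6→21, due 128, tardiness 0
C: 21→37, due 76, tardiness 0
D: 37→64, due 176, tardiness 0
E: 64→85, due 50, tardiness 35
F: 85→88, due 105, tardiness 0
G: 88→110, due 145, tardiness 0
H: 110→121, due 141, tardiness 0
I: 121→144, due 58, tardiness 86
Sum = 0+0+0+0+35+0+0+0+86 = 121.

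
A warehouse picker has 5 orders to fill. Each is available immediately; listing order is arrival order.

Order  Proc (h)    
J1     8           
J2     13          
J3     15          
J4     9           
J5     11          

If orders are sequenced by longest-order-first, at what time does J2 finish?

LPT (decreasing processing time): J3 J2 J5 J4 J1.
J3: 0→15
J2: 15→28

28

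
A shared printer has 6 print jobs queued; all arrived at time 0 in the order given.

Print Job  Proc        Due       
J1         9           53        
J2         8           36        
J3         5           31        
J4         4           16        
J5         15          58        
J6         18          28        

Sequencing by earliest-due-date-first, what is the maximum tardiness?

EDD (increasing due date): J4 J6 J3 J2 J1 J5.
J4: 0→4, due 16, tardiness 0
J6: 4→22, due 28, tardiness 0
J3: 22→27, due 31, tardiness 0
J2: 27→35, due 36, tardiness 0
J1: 35→44, due 53, tardiness 0
J5: 44→59, due 58, tardiness 1
Maximum = 1.

1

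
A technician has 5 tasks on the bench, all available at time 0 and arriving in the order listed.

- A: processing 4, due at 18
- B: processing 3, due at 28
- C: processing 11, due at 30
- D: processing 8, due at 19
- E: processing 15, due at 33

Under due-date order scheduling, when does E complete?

EDD (increasing due date): A D B C E.
A: 0→4
D: 4→12
B: 12→15
C: 15→26
E: 26→41

41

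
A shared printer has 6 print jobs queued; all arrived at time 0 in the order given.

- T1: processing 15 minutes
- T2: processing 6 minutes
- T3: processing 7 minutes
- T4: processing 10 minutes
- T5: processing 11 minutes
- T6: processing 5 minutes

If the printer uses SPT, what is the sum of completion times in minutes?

SPT (increasing processing time): T6 T2 T3 T4 T5 T1.
T6: 0→5
T2: 5→11
T3: 11→18
T4: 18→28
T5: 28→39
T1: 39→54
Sum = 5+11+18+28+39+54 = 155.

155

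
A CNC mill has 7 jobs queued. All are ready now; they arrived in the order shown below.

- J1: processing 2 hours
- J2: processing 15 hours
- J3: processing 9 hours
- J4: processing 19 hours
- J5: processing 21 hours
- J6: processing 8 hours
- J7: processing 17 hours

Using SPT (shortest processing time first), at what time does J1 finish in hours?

SPT (increasing processing time): J1 J6 J3 J2 J7 J4 J5.
J1: 0→2

2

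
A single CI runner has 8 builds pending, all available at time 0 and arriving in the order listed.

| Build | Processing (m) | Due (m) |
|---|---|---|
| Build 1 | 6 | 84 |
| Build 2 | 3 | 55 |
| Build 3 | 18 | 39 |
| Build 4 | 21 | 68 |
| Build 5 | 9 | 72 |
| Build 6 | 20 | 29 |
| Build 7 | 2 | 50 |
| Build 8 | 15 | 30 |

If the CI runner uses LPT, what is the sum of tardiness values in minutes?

LPT (decreasing processing time): Build 4 Build 6 Build 3 Build 8 Build 5 Build 1 Build 2 Build 7.
Build 4: 0→21, due 68, tardiness 0
Build 6: 21→41, due 29, tardiness 12
Build 3: 41→59, due 39, tardiness 20
Build 8: 59→74, due 30, tardiness 44
Build 5: 74→83, due 72, tardiness 11
Build 1: 83→89, due 84, tardiness 5
Build 2: 89→92, due 55, tardiness 37
Build 7: 92→94, due 50, tardiness 44
Sum = 0+12+20+44+11+5+37+44 = 173.

173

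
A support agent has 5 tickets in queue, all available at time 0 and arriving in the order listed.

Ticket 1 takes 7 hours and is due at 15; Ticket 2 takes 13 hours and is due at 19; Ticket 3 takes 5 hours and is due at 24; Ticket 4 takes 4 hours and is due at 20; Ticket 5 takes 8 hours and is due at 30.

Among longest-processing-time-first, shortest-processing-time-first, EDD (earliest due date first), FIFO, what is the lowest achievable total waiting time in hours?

LPT (decreasing processing time): Ticket 2 Ticket 5 Ticket 1 Ticket 3 Ticket 4.
Ticket 2: waits 0, runs 0→13
Ticket 5: waits 13, runs 13→21
Ticket 1: waits 21, runs 21→28
Ticket 3: waits 28, runs 28→33
Ticket 4: waits 33, runs 33→37
Sum = 0+13+21+28+33 = 95.
SPT (increasing processing time): Ticket 4 Ticket 3 Ticket 1 Ticket 5 Ticket 2.
Ticket 4: waits 0, runs 0→4
Ticket 3: waits 4, runs 4→9
Ticket 1: waits 9, runs 9→16
Ticket 5: waits 16, runs 16→24
Ticket 2: waits 24, runs 24→37
Sum = 0+4+9+16+24 = 53.
EDD (increasing due date): Ticket 1 Ticket 2 Ticket 4 Ticket 3 Ticket 5.
Ticket 1: waits 0, runs 0→7
Ticket 2: waits 7, runs 7→20
Ticket 4: waits 20, runs 20→24
Ticket 3: waits 24, runs 24→29
Ticket 5: waits 29, runs 29→37
Sum = 0+7+20+24+29 = 80.
FIFO (arrival order): Ticket 1 Ticket 2 Ticket 3 Ticket 4 Ticket 5.
Ticket 1: waits 0, runs 0→7
Ticket 2: waits 7, runs 7→20
Ticket 3: waits 20, runs 20→25
Ticket 4: waits 25, runs 25→29
Ticket 5: waits 29, runs 29→37
Sum = 0+7+20+25+29 = 81.
LPT 95, SPT 53, EDD 80, FIFO 81 → minimum 53.

53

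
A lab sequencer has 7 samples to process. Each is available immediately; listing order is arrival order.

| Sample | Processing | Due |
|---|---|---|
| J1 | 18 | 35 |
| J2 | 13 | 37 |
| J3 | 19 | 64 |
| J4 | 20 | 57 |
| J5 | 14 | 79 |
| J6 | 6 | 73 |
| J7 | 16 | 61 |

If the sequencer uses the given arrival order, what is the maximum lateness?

FIFO (arrival order): J1 J2 J3 J4 J5 J6 J7.
J1: 0→18, due 35, lateness -17
J2: 18→31, due 37, lateness -6
J3: 31→50, due 64, lateness -14
J4: 50→70, due 57, lateness 13
J5: 70→84, due 79, lateness 5
J6: 84→90, due 73, lateness 17
J7: 90→106, due 61, lateness 45
Maximum = 45.

45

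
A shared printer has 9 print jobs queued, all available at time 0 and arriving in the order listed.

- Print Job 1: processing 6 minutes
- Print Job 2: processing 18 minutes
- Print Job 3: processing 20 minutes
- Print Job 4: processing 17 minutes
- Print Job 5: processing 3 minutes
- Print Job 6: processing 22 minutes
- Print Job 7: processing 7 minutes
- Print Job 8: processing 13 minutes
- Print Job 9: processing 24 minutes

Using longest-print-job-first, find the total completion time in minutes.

LPT (decreasing processing time): Print Job 9 Print Job 6 Print Job 3 Print Job 2 Print Job 4 Print Job 8 Print Job 7 Print Job 1 Print Job 5.
Print Job 9: 0→24
Print Job 6: 24→46
Print Job 3: 46→66
Print Job 2: 66→84
Print Job 4: 84→101
Print Job 8: 101→114
Print Job 7: 114→121
Print Job 1: 121→127
Print Job 5: 127→130
Sum = 24+46+66+84+101+114+121+127+130 = 813.

813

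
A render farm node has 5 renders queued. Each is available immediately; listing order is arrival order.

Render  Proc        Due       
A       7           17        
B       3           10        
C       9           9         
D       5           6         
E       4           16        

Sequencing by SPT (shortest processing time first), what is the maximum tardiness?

SPT (increasing processing time): B E D A C.
B: 0→3, due 10, tardiness 0
E: 3→7, due 16, tardiness 0
D: 7→12, due 6, tardiness 6
A: 12→19, due 17, tardiness 2
C: 19→28, due 9, tardiness 19
Maximum = 19.

19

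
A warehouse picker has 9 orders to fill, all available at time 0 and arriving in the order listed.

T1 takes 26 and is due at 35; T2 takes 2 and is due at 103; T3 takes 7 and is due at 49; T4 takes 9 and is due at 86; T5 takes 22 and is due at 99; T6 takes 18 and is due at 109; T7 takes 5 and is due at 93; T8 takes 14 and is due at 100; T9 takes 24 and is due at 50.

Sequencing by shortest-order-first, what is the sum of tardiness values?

143

SPT (increasing processing time): T2 T7 T3 T4 T8 T6 T5 T9 T1.
T2: 0→2, due 103, tardiness 0
T7: 2→7, due 93, tardiness 0
T3: 7→14, due 49, tardiness 0
T4: 14→23, due 86, tardiness 0
T8: 23→37, due 100, tardiness 0
T6: 37→55, due 109, tardiness 0
T5: 55→77, due 99, tardiness 0
T9: 77→101, due 50, tardiness 51
T1: 101→127, due 35, tardiness 92
Sum = 0+0+0+0+0+0+0+51+92 = 143.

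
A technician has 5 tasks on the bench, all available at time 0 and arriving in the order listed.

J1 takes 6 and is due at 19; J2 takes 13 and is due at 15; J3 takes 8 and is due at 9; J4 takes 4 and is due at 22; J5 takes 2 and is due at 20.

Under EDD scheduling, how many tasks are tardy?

4

EDD (increasing due date): J3 J2 J1 J5 J4.
J3: 0→8, due 9, tardiness 0
J2: 8→21, due 15, tardiness 6
J1: 21→27, due 19, tardiness 8
J5: 27→29, due 20, tardiness 9
J4: 29→33, due 22, tardiness 11
Late tasks: 4.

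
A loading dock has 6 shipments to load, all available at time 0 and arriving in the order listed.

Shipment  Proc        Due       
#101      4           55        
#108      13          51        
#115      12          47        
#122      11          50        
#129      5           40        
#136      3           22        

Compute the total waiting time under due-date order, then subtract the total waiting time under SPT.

26

EDD (increasing due date): #136 #129 #115 #122 #108 #101.
#136: waits 0, runs 0→3
#129: waits 3, runs 3→8
#115: waits 8, runs 8→20
#122: waits 20, runs 20→31
#108: waits 31, runs 31→44
#101: waits 44, runs 44→48
Sum = 0+3+8+20+31+44 = 106.
SPT (increasing processing time): #136 #101 #129 #122 #115 #108.
#136: waits 0, runs 0→3
#101: waits 3, runs 3→7
#129: waits 7, runs 7→12
#122: waits 12, runs 12→23
#115: waits 23, runs 23→35
#108: waits 35, runs 35→48
Sum = 0+3+7+12+23+35 = 80.
Difference = 106 − 80 = 26.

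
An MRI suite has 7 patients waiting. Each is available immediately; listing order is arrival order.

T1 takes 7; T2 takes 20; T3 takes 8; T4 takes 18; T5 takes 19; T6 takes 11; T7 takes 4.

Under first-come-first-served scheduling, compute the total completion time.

364

FIFO (arrival order): T1 T2 T3 T4 T5 T6 T7.
T1: 0→7
T2: 7→27
T3: 27→35
T4: 35→53
T5: 53→72
T6: 72→83
T7: 83→87
Sum = 7+27+35+53+72+83+87 = 364.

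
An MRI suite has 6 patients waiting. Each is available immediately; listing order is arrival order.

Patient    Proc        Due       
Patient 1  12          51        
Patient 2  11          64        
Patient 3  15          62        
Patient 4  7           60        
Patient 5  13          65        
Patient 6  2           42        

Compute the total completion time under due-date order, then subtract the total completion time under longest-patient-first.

EDD (increasing due date): Patient 6 Patient 1 Patient 4 Patient 3 Patient 2 Patient 5.
Patient 6: 0→2
Patient 1: 2→14
Patient 4: 14→21
Patient 3: 21→36
Patient 2: 36→47
Patient 5: 47→60
Sum = 2+14+21+36+47+60 = 180.
LPT (decreasing processing time): Patient 3 Patient 5 Patient 1 Patient 2 Patient 4 Patient 6.
Patient 3: 0→15
Patient 5: 15→28
Patient 1: 28→40
Patient 2: 40→51
Patient 4: 51→58
Patient 6: 58→60
Sum = 15+28+40+51+58+60 = 252.
Difference = 180 − 252 = -72.

-72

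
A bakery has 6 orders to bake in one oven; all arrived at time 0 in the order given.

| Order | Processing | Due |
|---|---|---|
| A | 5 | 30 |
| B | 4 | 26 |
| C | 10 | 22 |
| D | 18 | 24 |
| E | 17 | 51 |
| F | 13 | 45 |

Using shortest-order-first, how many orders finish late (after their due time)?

1

SPT (increasing processing time): B A C F E D.
B: 0→4, due 26, tardiness 0
A: 4→9, due 30, tardiness 0
C: 9→19, due 22, tardiness 0
F: 19→32, due 45, tardiness 0
E: 32→49, due 51, tardiness 0
D: 49→67, due 24, tardiness 43
Late orders: 1.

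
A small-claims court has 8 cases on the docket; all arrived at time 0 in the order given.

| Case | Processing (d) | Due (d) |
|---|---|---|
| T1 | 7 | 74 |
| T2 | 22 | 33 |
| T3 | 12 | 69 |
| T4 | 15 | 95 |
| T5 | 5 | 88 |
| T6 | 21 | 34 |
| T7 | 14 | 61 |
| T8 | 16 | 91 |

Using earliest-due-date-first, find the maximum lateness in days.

EDD (increasing due date): T2 T6 T7 T3 T1 T5 T8 T4.
T2: 0→22, due 33, lateness -11
T6: 22→43, due 34, lateness 9
T7: 43→57, due 61, lateness -4
T3: 57→69, due 69, lateness 0
T1: 69→76, due 74, lateness 2
T5: 76→81, due 88, lateness -7
T8: 81→97, due 91, lateness 6
T4: 97→112, due 95, lateness 17
Maximum = 17.

17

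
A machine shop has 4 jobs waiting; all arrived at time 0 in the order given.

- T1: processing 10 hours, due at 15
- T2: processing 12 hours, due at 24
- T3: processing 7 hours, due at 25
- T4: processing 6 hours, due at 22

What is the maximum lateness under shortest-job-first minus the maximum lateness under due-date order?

1

SPT (increasing processing time): T4 T3 T1 T2.
T4: 0→6, due 22, lateness -16
T3: 6→13, due 25, lateness -12
T1: 13→23, due 15, lateness 8
T2: 23→35, due 24, lateness 11
Maximum = 11.
EDD (increasing due date): T1 T4 T2 T3.
T1: 0→10, due 15, lateness -5
T4: 10→16, due 22, lateness -6
T2: 16→28, due 24, lateness 4
T3: 28→35, due 25, lateness 10
Maximum = 10.
Difference = 11 − 10 = 1.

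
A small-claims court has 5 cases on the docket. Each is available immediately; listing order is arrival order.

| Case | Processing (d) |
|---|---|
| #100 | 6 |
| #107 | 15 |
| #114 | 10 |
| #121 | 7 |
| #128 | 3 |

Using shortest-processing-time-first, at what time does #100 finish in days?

SPT (increasing processing time): #128 #100 #121 #114 #107.
#128: 0→3
#100: 3→9

9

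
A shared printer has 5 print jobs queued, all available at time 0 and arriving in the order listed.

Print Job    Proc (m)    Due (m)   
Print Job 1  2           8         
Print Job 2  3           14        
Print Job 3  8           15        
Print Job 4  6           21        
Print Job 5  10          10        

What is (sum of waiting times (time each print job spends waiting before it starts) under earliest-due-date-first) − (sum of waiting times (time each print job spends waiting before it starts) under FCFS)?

EDD (increasing due date): Print Job 1 Print Job 5 Print Job 2 Print Job 3 Print Job 4.
Print Job 1: waits 0, runs 0→2
Print Job 5: waits 2, runs 2→12
Print Job 2: waits 12, runs 12→15
Print Job 3: waits 15, runs 15→23
Print Job 4: waits 23, runs 23→29
Sum = 0+2+12+15+23 = 52.
FIFO (arrival order): Print Job 1 Print Job 2 Print Job 3 Print Job 4 Print Job 5.
Print Job 1: waits 0, runs 0→2
Print Job 2: waits 2, runs 2→5
Print Job 3: waits 5, runs 5→13
Print Job 4: waits 13, runs 13→19
Print Job 5: waits 19, runs 19→29
Sum = 0+2+5+13+19 = 39.
Difference = 52 − 39 = 13.

13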